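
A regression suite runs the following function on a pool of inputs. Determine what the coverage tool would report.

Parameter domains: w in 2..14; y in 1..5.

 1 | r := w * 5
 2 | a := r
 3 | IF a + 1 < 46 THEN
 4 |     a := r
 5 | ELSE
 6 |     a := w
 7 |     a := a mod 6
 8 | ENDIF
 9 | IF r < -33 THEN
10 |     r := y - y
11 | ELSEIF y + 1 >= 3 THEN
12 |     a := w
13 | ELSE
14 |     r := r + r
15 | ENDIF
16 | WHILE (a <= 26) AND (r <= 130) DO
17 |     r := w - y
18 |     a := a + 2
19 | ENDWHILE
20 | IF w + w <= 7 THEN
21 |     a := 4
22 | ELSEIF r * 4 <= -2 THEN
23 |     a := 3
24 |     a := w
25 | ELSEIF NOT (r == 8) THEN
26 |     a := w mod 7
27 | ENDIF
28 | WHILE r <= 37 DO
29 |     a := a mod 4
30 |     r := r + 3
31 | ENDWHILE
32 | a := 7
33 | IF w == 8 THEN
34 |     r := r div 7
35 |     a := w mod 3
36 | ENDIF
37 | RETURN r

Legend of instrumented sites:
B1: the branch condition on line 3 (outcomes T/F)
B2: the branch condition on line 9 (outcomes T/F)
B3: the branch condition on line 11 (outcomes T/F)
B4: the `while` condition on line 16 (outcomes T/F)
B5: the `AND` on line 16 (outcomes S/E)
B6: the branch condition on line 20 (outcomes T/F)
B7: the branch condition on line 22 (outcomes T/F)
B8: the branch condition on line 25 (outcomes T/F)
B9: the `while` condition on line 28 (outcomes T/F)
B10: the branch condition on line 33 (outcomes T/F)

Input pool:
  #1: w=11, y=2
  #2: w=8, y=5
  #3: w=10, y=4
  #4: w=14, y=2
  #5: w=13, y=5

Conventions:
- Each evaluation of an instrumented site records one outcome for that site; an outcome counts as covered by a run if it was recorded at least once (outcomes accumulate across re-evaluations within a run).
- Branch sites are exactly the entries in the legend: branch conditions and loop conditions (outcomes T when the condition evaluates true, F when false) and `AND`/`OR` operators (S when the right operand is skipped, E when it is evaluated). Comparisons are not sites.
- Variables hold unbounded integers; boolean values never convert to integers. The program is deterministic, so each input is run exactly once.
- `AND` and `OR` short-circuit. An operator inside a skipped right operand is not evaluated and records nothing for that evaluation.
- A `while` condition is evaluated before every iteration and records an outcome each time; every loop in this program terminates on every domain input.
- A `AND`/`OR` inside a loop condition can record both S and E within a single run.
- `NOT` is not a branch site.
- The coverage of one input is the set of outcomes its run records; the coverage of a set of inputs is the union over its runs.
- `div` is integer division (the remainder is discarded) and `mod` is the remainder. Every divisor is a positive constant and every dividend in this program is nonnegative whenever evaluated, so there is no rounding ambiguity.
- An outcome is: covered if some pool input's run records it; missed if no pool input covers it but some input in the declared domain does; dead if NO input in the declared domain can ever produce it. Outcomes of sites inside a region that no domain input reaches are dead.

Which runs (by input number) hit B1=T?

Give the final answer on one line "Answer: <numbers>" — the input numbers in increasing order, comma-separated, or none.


input #1 (w=11, y=2): never hits B1=T
input #2 (w=8, y=5): hits B1=T
input #3 (w=10, y=4): never hits B1=T
input #4 (w=14, y=2): never hits B1=T
input #5 (w=13, y=5): never hits B1=T
Answer: 2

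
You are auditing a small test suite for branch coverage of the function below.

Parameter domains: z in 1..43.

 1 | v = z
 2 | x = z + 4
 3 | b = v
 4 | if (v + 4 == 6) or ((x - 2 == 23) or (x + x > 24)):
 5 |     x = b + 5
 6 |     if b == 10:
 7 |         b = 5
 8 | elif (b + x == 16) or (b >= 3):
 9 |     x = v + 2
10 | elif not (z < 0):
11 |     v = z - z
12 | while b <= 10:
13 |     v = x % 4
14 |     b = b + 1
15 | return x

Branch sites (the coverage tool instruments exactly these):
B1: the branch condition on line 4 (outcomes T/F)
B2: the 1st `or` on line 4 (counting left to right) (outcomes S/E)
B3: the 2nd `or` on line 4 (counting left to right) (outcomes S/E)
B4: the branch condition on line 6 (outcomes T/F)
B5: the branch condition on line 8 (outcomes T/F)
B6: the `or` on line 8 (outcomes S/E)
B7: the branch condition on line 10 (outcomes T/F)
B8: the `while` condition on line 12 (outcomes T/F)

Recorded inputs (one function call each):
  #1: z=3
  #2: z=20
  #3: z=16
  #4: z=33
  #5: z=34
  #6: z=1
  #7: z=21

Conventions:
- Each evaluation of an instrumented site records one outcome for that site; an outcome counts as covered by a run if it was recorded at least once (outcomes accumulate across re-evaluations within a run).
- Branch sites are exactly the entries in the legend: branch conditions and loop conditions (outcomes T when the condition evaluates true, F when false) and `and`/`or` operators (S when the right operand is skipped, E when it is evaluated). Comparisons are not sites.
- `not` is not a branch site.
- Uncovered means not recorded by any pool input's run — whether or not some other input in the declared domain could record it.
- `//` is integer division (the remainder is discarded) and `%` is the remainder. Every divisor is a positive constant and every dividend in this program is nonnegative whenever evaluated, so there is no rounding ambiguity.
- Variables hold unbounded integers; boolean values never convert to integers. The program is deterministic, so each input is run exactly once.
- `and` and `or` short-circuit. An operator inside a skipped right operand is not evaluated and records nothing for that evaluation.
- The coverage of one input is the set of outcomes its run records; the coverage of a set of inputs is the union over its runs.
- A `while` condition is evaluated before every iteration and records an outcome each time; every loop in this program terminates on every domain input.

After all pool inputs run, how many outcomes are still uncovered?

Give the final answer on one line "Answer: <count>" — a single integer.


test 1 (z=3) fires B2->E, B3->E, B1->F, B6->E, B5->T, B8->T, B8->T, B8->T, B8->T, B8->T, B8->T, B8->T, B8->T, B8->F; hits B1=F, B2=E, B3=E, B5=T, B6=E, B8=T, B8=F
test 2 (z=20) fires B2->E, B3->E, B1->T, B4->F, B8->F; hits B1=T, B2=E, B3=E, B4=F, B8=F
test 3 (z=16) fires B2->E, B3->E, B1->T, B4->F, B8->F; hits B1=T, B2=E, B3=E, B4=F, B8=F
test 4 (z=33) fires B2->E, B3->E, B1->T, B4->F, B8->F; hits B1=T, B2=E, B3=E, B4=F, B8=F
test 5 (z=34) fires B2->E, B3->E, B1->T, B4->F, B8->F; hits B1=T, B2=E, B3=E, B4=F, B8=F
test 6 (z=1) fires B2->E, B3->E, B1->F, B6->E, B5->F, B7->T, B8->T, B8->T, B8->T, B8->T, B8->T, B8->T, B8->T, B8->T, ...; hits B1=F, B2=E, B3=E, B5=F, B6=E, B7=T, B8=T, B8=F
test 7 (z=21) fires B2->E, B3->S, B1->T, B4->F, B8->F; hits B1=T, B2=E, B3=S, B4=F, B8=F
union over the pool: B1=T, B1=F, B2=E, B3=S, B3=E, B4=F, B5=T, B5=F, B6=E, B7=T, B8=T, B8=F
uncovered (4 of 16): B2=S, B4=T, B6=S, B7=F
Answer: 4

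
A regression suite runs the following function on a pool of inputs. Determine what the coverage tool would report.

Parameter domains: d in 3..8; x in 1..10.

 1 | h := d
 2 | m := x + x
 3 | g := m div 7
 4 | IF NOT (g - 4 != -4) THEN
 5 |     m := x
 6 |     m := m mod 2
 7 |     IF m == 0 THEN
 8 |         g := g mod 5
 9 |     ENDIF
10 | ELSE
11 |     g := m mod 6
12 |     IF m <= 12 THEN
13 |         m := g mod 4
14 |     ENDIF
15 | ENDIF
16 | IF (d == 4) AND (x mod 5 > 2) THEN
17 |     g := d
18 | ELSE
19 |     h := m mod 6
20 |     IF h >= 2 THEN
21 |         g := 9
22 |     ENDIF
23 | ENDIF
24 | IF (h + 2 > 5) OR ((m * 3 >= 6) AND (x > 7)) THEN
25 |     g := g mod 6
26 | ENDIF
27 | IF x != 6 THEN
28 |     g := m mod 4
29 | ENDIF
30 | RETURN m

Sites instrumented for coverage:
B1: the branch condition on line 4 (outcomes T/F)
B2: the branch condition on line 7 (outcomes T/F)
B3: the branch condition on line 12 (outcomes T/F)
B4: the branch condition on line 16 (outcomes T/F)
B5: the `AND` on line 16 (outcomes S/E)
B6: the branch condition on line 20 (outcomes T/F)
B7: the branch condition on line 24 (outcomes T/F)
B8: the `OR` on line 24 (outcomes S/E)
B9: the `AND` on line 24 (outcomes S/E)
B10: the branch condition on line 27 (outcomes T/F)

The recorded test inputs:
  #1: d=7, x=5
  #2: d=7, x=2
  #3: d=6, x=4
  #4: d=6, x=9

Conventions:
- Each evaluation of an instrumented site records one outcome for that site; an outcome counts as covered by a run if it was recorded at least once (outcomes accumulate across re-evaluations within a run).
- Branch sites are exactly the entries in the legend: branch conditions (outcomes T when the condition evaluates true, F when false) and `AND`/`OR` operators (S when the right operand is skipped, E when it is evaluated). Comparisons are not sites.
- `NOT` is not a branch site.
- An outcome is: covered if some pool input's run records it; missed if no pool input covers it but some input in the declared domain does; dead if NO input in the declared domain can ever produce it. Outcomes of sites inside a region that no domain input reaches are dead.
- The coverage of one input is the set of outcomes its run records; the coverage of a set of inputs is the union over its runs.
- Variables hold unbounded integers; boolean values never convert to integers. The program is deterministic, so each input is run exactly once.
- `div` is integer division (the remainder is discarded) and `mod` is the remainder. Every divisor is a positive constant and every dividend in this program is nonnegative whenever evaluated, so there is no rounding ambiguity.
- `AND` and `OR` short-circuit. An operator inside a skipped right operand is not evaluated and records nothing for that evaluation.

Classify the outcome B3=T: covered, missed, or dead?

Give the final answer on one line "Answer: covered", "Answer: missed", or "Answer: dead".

B3=T is recorded by pool input(s) 1, 3 -> covered

Answer: covered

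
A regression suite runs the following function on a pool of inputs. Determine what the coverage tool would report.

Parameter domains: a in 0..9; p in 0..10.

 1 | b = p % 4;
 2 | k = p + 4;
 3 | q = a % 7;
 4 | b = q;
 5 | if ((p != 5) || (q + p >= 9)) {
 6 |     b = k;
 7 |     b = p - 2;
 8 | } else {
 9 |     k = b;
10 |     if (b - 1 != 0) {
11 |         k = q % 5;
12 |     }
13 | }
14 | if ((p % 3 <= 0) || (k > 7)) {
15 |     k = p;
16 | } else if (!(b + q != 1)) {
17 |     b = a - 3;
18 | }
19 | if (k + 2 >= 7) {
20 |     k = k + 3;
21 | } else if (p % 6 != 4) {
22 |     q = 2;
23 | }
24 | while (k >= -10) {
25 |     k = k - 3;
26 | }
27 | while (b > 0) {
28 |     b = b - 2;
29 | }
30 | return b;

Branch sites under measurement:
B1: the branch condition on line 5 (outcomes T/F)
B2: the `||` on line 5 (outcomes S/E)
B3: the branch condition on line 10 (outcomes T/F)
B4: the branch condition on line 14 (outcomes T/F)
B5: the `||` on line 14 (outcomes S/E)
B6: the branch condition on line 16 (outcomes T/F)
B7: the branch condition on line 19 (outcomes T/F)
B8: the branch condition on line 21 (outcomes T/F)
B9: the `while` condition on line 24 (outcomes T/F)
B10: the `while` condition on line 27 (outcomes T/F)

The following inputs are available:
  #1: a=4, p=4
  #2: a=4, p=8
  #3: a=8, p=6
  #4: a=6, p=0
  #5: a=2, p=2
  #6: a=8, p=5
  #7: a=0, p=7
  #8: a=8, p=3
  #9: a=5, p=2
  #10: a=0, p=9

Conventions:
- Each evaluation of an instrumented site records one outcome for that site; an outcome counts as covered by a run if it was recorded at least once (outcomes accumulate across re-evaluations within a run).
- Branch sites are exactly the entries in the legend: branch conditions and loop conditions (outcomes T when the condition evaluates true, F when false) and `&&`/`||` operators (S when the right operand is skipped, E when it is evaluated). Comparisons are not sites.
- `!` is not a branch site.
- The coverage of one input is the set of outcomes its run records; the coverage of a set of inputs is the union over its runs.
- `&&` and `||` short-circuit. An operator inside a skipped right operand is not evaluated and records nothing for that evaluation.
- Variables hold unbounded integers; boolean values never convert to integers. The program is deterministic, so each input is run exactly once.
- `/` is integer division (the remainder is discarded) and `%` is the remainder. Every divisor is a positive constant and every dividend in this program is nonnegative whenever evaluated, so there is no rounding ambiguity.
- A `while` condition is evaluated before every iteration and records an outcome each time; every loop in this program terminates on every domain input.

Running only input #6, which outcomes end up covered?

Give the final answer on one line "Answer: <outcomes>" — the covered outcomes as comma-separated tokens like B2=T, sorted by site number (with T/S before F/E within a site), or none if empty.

Event log for input #6 (a=8, p=5):
  B2->E, B1->F, B3->F, B5->E, B4->F, B6->F, B7->F, B8->T, B9->T, B9->T
  B9->T, B9->T, B9->F, B10->T, B10->F
distinct outcomes covered: B1=F, B2=E, B3=F, B4=F, B5=E, B6=F, B7=F, B8=T, B9=T, B9=F, B10=T, B10=F

Answer: B1=F, B2=E, B3=F, B4=F, B5=E, B6=F, B7=F, B8=T, B9=T, B9=F, B10=T, B10=F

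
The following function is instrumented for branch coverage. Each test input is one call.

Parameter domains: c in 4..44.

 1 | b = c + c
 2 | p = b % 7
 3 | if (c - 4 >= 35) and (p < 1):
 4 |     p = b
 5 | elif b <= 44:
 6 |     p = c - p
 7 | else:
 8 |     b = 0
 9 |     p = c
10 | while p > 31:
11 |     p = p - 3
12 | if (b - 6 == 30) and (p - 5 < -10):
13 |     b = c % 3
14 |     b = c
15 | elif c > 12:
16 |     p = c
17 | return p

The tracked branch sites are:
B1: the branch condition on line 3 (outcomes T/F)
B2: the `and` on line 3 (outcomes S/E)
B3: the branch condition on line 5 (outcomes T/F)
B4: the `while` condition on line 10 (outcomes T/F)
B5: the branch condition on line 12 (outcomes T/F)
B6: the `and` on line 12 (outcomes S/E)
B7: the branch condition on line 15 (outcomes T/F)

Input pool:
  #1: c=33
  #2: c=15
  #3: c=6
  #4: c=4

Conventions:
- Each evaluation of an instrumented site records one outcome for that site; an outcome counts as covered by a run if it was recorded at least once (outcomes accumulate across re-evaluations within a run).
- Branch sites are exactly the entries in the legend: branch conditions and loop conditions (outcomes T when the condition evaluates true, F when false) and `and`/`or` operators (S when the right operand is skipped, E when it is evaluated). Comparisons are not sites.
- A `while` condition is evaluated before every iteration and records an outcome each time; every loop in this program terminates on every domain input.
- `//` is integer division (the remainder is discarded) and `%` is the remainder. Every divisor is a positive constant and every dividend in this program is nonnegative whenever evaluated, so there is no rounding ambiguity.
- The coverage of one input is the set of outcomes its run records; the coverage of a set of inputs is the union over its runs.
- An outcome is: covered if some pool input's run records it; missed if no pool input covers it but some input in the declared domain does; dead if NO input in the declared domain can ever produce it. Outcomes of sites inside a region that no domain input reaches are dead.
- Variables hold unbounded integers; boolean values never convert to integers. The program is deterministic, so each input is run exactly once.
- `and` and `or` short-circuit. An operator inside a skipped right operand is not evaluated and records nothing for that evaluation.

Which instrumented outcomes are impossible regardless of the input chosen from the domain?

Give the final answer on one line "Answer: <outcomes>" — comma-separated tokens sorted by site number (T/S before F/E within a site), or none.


checking every outcome against all 41 domain inputs:
  B5=T: unreachable across the whole domain -> dead
  reachable outcomes have witnesses, e.g. B1=T (e.g. c=42), B1=F (e.g. c=4), B2=S (e.g. c=4), B2=E (e.g. c=39)
Answer: B5=T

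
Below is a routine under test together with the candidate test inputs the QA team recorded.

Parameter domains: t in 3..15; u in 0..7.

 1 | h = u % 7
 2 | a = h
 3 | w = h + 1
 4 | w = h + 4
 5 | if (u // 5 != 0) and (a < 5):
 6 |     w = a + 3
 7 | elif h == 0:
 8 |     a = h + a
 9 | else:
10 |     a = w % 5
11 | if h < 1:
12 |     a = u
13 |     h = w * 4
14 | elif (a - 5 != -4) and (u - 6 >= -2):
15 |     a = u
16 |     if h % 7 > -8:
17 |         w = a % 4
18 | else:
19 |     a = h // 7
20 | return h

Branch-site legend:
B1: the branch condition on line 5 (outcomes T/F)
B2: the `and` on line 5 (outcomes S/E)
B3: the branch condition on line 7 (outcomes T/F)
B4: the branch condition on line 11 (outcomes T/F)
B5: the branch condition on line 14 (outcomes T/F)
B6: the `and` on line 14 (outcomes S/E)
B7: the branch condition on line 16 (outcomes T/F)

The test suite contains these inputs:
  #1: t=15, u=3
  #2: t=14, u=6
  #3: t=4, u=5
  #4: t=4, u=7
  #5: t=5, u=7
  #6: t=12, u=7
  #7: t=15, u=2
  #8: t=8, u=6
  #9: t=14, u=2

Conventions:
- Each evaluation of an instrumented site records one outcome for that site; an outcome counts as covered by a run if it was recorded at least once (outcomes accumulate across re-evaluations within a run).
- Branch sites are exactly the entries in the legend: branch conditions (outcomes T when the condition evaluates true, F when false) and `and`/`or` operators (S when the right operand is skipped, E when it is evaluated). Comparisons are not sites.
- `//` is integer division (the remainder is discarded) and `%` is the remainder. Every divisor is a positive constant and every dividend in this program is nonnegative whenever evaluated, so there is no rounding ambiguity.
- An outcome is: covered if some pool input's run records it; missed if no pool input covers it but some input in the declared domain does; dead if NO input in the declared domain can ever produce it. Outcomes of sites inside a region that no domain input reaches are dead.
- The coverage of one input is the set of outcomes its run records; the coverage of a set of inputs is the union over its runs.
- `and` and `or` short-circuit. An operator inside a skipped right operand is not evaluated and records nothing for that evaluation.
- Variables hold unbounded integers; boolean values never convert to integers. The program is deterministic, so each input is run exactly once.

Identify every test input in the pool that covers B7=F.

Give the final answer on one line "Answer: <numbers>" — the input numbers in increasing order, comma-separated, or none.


input #1 (t=15, u=3): misses B7=F
input #2 (t=14, u=6): misses B7=F
input #3 (t=4, u=5): misses B7=F
input #4 (t=4, u=7): misses B7=F
input #5 (t=5, u=7): misses B7=F
input #6 (t=12, u=7): misses B7=F
input #7 (t=15, u=2): misses B7=F
input #8 (t=8, u=6): misses B7=F
input #9 (t=14, u=2): misses B7=F
Answer: none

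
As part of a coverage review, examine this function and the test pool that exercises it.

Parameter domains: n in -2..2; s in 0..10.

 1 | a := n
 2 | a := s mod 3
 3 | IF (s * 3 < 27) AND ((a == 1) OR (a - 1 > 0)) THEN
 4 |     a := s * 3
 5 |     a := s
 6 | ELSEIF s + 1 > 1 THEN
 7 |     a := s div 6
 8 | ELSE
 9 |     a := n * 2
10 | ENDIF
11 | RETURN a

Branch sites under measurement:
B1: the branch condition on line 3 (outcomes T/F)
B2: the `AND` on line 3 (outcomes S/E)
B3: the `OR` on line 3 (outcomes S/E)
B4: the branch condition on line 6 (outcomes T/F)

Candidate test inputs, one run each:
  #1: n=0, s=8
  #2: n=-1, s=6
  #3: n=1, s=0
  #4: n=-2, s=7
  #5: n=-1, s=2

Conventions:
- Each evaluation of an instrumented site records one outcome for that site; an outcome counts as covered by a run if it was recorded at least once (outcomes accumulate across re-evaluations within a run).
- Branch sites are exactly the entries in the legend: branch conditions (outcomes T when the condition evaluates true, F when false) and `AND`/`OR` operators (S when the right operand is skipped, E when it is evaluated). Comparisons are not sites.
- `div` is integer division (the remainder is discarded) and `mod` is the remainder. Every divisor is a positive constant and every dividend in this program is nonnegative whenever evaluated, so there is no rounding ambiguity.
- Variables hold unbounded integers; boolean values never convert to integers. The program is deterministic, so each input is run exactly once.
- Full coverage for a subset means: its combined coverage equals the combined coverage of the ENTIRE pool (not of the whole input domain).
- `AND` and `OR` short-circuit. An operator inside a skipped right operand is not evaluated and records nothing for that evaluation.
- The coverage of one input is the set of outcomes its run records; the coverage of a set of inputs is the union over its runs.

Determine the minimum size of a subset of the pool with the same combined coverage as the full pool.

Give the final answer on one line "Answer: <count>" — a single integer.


#1 (n=0, s=8) -> B2->E, B3->E, B1->T; covered: B1=T, B2=E, B3=E
#2 (n=-1, s=6) -> B2->E, B3->E, B1->F, B4->T; covered: B1=F, B2=E, B3=E, B4=T
#3 (n=1, s=0) -> B2->E, B3->E, B1->F, B4->F; covered: B1=F, B2=E, B3=E, B4=F
#4 (n=-2, s=7) -> B2->E, B3->S, B1->T; covered: B1=T, B2=E, B3=S
#5 (n=-1, s=2) -> B2->E, B3->E, B1->T; covered: B1=T, B2=E, B3=E
together the pool reaches 7 outcomes: B1=T, B1=F, B2=E, B3=S, B3=E, B4=T, B4=F
size 1 is not enough: best union over all size-1 subsets is 4/7
size 2 is not enough: best union over all size-2 subsets is 6/7
inputs {2, 3, 4} (size 3) cover everything; no size-3 subset with a lexicographically smaller index list covers all 7
Answer: 3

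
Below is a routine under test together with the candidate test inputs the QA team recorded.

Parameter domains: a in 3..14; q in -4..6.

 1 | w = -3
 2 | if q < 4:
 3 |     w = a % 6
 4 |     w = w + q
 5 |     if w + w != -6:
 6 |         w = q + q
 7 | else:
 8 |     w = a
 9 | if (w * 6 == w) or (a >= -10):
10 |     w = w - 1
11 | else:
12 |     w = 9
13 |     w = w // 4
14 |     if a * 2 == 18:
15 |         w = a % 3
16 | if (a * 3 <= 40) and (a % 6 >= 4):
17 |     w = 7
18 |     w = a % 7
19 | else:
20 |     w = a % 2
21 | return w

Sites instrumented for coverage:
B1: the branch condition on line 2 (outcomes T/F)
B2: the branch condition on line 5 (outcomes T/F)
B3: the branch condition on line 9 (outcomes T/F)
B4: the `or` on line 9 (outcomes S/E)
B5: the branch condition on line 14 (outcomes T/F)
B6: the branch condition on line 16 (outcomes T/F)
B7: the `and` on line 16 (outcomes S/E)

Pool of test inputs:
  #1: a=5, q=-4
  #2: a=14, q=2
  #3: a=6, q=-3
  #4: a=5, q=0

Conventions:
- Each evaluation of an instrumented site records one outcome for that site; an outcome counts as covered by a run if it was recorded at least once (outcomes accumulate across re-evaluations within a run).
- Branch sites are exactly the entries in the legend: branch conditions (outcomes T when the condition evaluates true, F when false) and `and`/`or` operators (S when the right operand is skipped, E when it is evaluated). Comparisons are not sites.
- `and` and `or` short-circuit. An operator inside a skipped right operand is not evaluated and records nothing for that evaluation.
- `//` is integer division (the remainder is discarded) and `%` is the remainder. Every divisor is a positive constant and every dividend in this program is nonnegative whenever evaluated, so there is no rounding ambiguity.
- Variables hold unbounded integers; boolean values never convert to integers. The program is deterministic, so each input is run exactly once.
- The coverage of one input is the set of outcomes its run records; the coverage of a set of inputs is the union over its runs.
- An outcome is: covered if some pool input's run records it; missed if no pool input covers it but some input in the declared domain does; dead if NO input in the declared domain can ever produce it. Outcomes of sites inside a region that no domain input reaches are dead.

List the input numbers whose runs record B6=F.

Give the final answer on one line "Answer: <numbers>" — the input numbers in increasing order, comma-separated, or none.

input #1 (a=5, q=-4): does not produce B6=F
input #2 (a=14, q=2): produces B6=F
input #3 (a=6, q=-3): produces B6=F
input #4 (a=5, q=0): does not produce B6=F

Answer: 2, 3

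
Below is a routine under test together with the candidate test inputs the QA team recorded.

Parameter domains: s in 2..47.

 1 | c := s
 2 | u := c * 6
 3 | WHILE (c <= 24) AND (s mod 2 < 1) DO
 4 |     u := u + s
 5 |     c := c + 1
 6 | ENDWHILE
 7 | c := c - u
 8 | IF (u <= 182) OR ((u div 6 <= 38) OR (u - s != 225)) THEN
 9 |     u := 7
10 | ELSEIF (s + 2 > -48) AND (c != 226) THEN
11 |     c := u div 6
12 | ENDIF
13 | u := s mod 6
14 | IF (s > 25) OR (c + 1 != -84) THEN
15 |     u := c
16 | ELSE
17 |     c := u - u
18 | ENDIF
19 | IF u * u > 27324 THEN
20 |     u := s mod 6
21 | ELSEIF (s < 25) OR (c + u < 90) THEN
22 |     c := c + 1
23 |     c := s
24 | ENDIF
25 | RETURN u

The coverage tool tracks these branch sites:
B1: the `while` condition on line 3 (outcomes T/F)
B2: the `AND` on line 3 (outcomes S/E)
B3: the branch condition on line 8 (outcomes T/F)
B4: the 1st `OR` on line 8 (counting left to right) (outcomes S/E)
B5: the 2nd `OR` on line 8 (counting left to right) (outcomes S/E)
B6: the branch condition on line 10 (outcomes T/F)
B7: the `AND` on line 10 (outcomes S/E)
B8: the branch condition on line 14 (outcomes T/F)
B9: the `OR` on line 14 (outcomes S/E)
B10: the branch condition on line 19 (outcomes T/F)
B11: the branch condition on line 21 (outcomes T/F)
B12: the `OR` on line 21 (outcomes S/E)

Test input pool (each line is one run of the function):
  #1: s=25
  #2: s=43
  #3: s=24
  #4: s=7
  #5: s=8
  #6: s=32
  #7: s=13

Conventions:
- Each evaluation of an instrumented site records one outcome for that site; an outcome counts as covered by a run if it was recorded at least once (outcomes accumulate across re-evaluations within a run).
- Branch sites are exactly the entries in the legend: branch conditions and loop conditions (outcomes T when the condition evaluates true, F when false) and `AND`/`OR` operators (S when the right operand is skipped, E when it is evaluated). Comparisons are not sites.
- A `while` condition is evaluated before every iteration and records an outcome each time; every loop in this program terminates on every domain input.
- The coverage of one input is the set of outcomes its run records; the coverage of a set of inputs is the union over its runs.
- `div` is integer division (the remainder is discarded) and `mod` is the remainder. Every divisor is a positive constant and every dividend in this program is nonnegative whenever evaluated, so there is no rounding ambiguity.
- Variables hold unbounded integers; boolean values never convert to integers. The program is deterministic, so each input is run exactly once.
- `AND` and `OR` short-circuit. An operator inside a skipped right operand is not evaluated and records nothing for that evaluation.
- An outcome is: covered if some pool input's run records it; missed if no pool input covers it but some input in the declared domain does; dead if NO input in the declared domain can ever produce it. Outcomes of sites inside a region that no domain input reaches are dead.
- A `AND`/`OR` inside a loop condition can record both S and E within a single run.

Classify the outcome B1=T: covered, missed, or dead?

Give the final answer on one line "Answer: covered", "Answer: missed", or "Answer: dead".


B1=T is recorded by pool input(s) 3, 5 -> covered
Answer: covered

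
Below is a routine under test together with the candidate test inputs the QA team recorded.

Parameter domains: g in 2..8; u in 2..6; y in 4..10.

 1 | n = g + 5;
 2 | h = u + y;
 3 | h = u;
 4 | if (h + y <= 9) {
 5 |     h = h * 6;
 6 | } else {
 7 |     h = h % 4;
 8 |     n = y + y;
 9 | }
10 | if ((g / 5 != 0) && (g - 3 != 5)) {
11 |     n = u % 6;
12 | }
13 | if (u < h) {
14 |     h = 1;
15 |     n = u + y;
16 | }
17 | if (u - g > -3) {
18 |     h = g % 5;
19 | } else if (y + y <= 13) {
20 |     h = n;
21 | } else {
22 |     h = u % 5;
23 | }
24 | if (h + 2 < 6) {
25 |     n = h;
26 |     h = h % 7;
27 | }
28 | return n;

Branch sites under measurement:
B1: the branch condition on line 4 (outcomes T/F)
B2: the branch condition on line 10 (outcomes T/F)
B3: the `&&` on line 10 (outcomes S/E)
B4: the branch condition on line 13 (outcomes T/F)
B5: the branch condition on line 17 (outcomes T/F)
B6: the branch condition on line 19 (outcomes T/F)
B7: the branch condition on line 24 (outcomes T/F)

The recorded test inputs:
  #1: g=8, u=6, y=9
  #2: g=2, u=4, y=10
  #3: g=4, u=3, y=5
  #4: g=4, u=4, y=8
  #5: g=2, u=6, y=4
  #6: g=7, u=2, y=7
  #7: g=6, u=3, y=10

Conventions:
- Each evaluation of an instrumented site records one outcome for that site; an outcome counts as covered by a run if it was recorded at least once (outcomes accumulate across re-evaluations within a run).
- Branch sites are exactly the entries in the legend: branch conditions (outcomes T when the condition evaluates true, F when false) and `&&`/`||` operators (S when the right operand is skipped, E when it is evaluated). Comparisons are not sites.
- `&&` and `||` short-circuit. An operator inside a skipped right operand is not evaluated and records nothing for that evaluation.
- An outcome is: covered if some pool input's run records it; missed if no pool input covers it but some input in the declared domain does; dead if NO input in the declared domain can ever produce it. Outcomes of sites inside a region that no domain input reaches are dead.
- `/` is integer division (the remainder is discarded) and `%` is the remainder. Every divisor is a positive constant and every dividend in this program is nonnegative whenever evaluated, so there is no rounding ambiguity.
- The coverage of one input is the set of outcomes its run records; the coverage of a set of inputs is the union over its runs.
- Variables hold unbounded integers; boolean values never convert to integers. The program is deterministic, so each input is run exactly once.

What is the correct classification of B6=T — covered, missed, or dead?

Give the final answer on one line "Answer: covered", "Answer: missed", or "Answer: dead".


no pool input records B6=T
but domain input (g=5, u=2, y=4) does record it -> reachable, so missed
Answer: missed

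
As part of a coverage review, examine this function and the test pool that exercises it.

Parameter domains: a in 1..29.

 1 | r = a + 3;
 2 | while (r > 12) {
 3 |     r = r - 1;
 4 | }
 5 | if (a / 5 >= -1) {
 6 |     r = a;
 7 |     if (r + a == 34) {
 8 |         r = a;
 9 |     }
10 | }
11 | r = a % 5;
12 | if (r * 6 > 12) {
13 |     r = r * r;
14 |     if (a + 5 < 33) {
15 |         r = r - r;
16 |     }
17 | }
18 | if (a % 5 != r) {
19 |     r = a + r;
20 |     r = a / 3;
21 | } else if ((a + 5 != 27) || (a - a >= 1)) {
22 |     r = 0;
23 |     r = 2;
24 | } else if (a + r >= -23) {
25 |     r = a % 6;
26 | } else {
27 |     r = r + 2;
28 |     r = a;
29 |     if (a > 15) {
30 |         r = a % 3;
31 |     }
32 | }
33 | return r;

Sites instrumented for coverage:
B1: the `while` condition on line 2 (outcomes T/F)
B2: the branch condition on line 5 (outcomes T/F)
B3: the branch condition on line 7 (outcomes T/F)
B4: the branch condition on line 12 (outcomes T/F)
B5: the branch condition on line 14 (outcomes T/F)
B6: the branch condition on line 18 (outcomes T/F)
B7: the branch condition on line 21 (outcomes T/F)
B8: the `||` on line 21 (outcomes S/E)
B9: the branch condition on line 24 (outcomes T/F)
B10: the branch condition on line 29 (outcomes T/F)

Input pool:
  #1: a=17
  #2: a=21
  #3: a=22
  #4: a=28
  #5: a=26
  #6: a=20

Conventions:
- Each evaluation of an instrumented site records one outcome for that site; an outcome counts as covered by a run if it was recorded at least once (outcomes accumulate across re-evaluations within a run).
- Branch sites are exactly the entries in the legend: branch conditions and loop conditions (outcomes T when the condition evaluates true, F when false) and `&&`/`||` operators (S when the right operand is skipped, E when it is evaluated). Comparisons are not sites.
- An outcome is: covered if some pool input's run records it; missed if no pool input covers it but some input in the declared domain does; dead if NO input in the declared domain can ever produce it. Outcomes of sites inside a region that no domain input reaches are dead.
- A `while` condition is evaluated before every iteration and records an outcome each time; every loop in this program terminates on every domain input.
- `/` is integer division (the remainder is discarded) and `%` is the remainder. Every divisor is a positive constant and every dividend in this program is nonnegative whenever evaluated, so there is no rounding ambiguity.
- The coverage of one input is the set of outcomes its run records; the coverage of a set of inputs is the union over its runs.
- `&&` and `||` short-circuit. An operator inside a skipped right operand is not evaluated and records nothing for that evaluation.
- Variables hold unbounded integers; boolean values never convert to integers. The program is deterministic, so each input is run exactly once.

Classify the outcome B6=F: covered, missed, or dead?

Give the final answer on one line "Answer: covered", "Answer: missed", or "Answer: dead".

B6=F is recorded by pool input(s) 1, 2, 3, 5, 6 -> covered

Answer: covered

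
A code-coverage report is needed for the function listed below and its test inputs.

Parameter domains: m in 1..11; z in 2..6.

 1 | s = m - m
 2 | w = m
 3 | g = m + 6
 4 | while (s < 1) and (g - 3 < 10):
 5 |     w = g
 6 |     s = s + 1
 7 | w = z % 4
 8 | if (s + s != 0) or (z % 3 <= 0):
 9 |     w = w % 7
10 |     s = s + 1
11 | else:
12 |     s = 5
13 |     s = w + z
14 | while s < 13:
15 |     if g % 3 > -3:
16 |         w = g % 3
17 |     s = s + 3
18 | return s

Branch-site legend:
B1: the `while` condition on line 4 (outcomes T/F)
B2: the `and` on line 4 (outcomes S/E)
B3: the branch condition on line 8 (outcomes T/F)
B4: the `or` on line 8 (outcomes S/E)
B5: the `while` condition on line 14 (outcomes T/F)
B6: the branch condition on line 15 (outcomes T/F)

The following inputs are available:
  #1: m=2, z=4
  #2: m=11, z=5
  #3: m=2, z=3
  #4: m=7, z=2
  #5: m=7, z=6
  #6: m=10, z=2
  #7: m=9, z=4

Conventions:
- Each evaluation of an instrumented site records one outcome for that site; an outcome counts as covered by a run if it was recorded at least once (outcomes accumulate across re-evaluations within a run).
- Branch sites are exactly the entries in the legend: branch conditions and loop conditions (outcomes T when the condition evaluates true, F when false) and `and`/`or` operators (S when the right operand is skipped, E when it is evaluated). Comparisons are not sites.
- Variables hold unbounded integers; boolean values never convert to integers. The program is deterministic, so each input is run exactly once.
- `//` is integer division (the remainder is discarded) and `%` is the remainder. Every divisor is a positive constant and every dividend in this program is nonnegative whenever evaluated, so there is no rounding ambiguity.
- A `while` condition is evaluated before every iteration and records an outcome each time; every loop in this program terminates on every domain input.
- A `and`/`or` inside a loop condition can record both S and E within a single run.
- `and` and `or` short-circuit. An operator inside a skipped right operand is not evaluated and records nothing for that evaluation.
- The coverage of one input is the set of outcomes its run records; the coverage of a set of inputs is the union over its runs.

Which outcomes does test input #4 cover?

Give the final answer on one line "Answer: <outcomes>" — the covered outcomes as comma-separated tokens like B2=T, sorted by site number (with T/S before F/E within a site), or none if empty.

Running input #4 (m=7, z=2), event by event:
  B2->E, B1->F, B4->E, B3->F, B5->T, B6->T, B5->T, B6->T, B5->T, B6->T
  B5->F
deduplicating events, the covered set is: B1=F, B2=E, B3=F, B4=E, B5=T, B5=F, B6=T

Answer: B1=F, B2=E, B3=F, B4=E, B5=T, B5=F, B6=T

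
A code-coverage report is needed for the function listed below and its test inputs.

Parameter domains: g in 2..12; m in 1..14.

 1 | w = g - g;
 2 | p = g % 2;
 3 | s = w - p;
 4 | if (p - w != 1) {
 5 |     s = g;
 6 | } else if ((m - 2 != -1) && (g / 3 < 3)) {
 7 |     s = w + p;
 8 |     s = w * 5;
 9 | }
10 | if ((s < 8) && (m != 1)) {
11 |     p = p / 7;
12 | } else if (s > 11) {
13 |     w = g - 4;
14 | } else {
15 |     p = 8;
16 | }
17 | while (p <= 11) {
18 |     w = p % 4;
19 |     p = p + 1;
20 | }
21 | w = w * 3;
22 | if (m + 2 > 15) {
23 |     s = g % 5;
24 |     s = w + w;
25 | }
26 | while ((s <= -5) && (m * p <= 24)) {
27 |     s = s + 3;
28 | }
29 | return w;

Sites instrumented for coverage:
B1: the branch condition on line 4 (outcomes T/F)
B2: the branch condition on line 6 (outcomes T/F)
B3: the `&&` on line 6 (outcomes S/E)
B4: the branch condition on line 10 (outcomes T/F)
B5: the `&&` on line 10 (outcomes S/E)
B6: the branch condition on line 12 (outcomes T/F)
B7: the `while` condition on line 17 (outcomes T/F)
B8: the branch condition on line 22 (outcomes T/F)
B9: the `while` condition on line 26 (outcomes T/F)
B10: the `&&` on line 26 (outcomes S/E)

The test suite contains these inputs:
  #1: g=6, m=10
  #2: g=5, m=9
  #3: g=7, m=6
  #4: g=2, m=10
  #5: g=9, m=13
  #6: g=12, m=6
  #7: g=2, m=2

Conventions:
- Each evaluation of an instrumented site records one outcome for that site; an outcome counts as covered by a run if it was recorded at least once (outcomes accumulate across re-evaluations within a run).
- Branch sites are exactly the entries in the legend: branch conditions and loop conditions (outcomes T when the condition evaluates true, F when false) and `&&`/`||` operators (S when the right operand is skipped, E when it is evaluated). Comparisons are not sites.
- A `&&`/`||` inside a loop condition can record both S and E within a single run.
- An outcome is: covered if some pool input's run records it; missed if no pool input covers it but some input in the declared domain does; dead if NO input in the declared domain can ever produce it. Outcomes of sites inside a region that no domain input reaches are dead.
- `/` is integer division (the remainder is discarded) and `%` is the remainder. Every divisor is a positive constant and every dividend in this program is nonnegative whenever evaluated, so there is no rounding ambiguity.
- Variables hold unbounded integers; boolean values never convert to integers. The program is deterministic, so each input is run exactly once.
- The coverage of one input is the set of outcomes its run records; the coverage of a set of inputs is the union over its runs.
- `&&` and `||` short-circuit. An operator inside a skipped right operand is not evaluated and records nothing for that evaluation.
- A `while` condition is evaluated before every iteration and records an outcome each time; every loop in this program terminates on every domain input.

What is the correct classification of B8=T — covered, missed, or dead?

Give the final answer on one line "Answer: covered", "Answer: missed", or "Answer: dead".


no pool input records B8=T
but domain input (g=2, m=14) does record it -> reachable, so missed
Answer: missed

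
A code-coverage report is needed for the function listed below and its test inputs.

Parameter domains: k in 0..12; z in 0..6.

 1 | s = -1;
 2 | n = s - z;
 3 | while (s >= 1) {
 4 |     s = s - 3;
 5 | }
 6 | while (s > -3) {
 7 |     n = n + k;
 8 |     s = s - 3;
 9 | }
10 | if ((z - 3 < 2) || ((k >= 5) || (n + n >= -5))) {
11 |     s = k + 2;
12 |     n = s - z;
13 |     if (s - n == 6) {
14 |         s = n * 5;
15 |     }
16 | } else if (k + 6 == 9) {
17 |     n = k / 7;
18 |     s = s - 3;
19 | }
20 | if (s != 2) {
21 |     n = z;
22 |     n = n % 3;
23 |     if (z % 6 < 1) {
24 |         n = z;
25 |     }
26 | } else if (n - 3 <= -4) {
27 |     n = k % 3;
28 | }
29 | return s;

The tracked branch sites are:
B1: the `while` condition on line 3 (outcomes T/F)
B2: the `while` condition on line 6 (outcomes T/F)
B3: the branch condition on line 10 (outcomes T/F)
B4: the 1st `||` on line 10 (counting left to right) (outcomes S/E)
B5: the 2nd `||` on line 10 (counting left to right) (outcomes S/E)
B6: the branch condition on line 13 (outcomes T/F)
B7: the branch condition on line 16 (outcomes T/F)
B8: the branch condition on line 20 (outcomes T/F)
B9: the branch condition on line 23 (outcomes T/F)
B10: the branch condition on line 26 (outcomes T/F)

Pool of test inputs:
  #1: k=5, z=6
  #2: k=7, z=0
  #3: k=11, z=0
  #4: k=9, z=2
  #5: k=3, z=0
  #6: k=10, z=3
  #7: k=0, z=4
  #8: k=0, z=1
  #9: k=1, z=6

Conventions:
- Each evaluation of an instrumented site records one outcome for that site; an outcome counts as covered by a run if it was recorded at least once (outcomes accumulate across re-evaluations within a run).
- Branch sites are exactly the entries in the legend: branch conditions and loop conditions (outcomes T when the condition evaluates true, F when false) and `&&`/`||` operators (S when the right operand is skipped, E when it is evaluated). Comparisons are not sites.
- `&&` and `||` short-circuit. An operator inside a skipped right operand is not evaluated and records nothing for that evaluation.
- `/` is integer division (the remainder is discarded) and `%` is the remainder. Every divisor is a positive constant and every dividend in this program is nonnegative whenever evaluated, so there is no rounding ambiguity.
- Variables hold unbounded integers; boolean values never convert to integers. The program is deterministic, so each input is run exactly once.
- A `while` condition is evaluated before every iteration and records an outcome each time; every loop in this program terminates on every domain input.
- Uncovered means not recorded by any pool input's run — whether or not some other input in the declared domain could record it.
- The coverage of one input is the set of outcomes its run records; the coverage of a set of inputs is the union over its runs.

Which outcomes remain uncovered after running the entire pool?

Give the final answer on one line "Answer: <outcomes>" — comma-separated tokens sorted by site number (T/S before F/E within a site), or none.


input #1 (k=5, z=6): events B1->F, B2->T, B2->F, B4->E, B5->S, B3->T, B6->T, B8->T, B9->T; covers B1=F, B2=T, B2=F, B3=T, B4=E, B5=S, B6=T, B8=T, B9=T
input #2 (k=7, z=0): events B1->F, B2->T, B2->F, B4->S, B3->T, B6->F, B8->T, B9->T; covers B1=F, B2=T, B2=F, B3=T, B4=S, B6=F, B8=T, B9=T
input #3 (k=11, z=0): events B1->F, B2->T, B2->F, B4->S, B3->T, B6->F, B8->T, B9->T; covers B1=F, B2=T, B2=F, B3=T, B4=S, B6=F, B8=T, B9=T
input #4 (k=9, z=2): events B1->F, B2->T, B2->F, B4->S, B3->T, B6->F, B8->T, B9->F; covers B1=F, B2=T, B2=F, B3=T, B4=S, B6=F, B8=T, B9=F
input #5 (k=3, z=0): events B1->F, B2->T, B2->F, B4->S, B3->T, B6->F, B8->T, B9->T; covers B1=F, B2=T, B2=F, B3=T, B4=S, B6=F, B8=T, B9=T
input #6 (k=10, z=3): events B1->F, B2->T, B2->F, B4->S, B3->T, B6->F, B8->T, B9->F; covers B1=F, B2=T, B2=F, B3=T, B4=S, B6=F, B8=T, B9=F
input #7 (k=0, z=4): events B1->F, B2->T, B2->F, B4->S, B3->T, B6->F, B8->F, B10->T; covers B1=F, B2=T, B2=F, B3=T, B4=S, B6=F, B8=F, B10=T
input #8 (k=0, z=1): events B1->F, B2->T, B2->F, B4->S, B3->T, B6->F, B8->F, B10->F; covers B1=F, B2=T, B2=F, B3=T, B4=S, B6=F, B8=F, B10=F
input #9 (k=1, z=6): events B1->F, B2->T, B2->F, B4->E, B5->E, B3->F, B7->F, B8->T, B9->T; covers B1=F, B2=T, B2=F, B3=F, B4=E, B5=E, B7=F, B8=T, B9=T
union over the pool: B1=F, B2=T, B2=F, B3=T, B3=F, B4=S, B4=E, B5=S, B5=E, B6=T, B6=F, B7=F, B8=T, B8=F, B9=T, B9=F, B10=T, B10=F
uncovered (2 of 20): B1=T, B7=T
Answer: B1=T, B7=T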